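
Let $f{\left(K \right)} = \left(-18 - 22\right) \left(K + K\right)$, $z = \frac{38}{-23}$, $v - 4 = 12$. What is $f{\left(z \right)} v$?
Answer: $\frac{48640}{23} \approx 2114.8$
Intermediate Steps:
$v = 16$ ($v = 4 + 12 = 16$)
$z = - \frac{38}{23}$ ($z = 38 \left(- \frac{1}{23}\right) = - \frac{38}{23} \approx -1.6522$)
$f{\left(K \right)} = - 80 K$ ($f{\left(K \right)} = - 40 \cdot 2 K = - 80 K$)
$f{\left(z \right)} v = \left(-80\right) \left(- \frac{38}{23}\right) 16 = \frac{3040}{23} \cdot 16 = \frac{48640}{23}$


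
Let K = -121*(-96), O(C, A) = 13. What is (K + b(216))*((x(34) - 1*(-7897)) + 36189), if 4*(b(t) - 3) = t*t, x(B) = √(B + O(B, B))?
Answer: 1026454338 + 23283*√47 ≈ 1.0266e+9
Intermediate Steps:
x(B) = √(13 + B) (x(B) = √(B + 13) = √(13 + B))
K = 11616
b(t) = 3 + t²/4 (b(t) = 3 + (t*t)/4 = 3 + t²/4)
(K + b(216))*((x(34) - 1*(-7897)) + 36189) = (11616 + (3 + (¼)*216²))*((√(13 + 34) - 1*(-7897)) + 36189) = (11616 + (3 + (¼)*46656))*((√47 + 7897) + 36189) = (11616 + (3 + 11664))*((7897 + √47) + 36189) = (11616 + 11667)*(44086 + √47) = 23283*(44086 + √47) = 1026454338 + 23283*√47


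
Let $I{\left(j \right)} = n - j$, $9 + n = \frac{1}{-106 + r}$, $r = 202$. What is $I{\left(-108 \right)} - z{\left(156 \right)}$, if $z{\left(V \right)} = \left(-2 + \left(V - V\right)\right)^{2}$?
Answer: $\frac{9121}{96} \approx 95.01$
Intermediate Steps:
$n = - \frac{863}{96}$ ($n = -9 + \frac{1}{-106 + 202} = -9 + \frac{1}{96} = - \frac{863}{96} \approx -8.9896$)
$z{\left(V \right)} = 4$ ($z{\left(V \right)} = \left(-2 + 0\right)^{2} = \left(-2\right)^{2} = 4$)
$I{\left(j \right)} = - \frac{863}{96} - j$
$I{\left(-108 \right)} - z{\left(156 \right)} = \left(- \frac{863}{96} - -108\right) - 4 = \left(- \frac{863}{96} + 108\right) - 4 = \frac{9505}{96} - 4 = \frac{9121}{96}$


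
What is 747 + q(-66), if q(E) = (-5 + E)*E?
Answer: 5433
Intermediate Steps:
q(E) = E*(-5 + E)
747 + q(-66) = 747 - 66*(-5 - 66) = 747 - 66*(-71) = 747 + 4686 = 5433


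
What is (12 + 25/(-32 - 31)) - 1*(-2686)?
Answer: 169949/63 ≈ 2697.6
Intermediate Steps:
(12 + 25/(-32 - 31)) - 1*(-2686) = (12 + 25/(-63)) + 2686 = (12 - 1/63*25) + 2686 = (12 - 25/63) + 2686 = 731/63 + 2686 = 169949/63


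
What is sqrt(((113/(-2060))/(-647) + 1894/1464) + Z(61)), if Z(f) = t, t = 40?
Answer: sqrt(614143764638094210)/121953030 ≈ 6.4260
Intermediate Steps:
Z(f) = 40
sqrt(((113/(-2060))/(-647) + 1894/1464) + Z(61)) = sqrt(((113/(-2060))/(-647) + 1894/1464) + 40) = sqrt(((113*(-1/2060))*(-1/647) + 1894*(1/1464)) + 40) = sqrt((-113/2060*(-1/647) + 947/732) + 40) = sqrt((113/1332820 + 947/732) + 40) = sqrt(157782907/121953030 + 40) = sqrt(5035904107/121953030) = sqrt(614143764638094210)/121953030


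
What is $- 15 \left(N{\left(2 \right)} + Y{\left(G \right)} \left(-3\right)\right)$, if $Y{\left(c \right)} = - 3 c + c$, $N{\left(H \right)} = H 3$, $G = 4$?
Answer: $-450$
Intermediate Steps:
$N{\left(H \right)} = 3 H$
$Y{\left(c \right)} = - 2 c$
$- 15 \left(N{\left(2 \right)} + Y{\left(G \right)} \left(-3\right)\right) = - 15 \left(3 \cdot 2 + \left(-2\right) 4 \left(-3\right)\right) = - 15 \left(6 - -24\right) = - 15 \left(6 + 24\right) = \left(-15\right) 30 = -450$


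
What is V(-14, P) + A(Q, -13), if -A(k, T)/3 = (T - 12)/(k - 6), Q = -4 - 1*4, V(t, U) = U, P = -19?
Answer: -341/14 ≈ -24.357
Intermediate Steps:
Q = -8 (Q = -4 - 4 = -8)
A(k, T) = -3*(-12 + T)/(-6 + k) (A(k, T) = -3*(T - 12)/(k - 6) = -3*(-12 + T)/(-6 + k))
V(-14, P) + A(Q, -13) = -19 + 3*(12 - 1*(-13))/(-6 - 8) = -19 + 3*(12 + 13)/(-14) = -19 + 3*(-1/14)*25 = -19 - 75/14 = -341/14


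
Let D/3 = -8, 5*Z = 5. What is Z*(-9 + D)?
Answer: -33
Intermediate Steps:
Z = 1 (Z = (⅕)*5 = 1)
D = -24 (D = 3*(-8) = -24)
Z*(-9 + D) = 1*(-9 - 24) = 1*(-33) = -33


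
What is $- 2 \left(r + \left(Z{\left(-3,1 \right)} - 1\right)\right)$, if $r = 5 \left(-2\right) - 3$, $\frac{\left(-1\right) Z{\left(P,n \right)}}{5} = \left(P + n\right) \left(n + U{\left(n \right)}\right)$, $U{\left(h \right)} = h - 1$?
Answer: $8$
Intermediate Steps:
$U{\left(h \right)} = -1 + h$ ($U{\left(h \right)} = h - 1 = -1 + h$)
$Z{\left(P,n \right)} = - 5 \left(-1 + 2 n\right) \left(P + n\right)$ ($Z{\left(P,n \right)} = - 5 \left(P + n\right) \left(n + \left(-1 + n\right)\right) = - 5 \left(P + n\right) \left(-1 + 2 n\right) = - 5 \left(-1 + 2 n\right) \left(P + n\right)$)
$r = -13$ ($r = -10 - 3 = -13$)
$- 2 \left(r + \left(Z{\left(-3,1 \right)} - 1\right)\right) = - 2 \left(-13 + \left(\left(- 10 \cdot 1^{2} + 5 \left(-3\right) + 5 \cdot 1 - \left(-30\right) 1\right) - 1\right)\right) = - 2 \left(-13 + \left(\left(\left(-10\right) 1 - 15 + 5 + 30\right) - 1\right)\right) = - 2 \left(-13 + \left(\left(-10 - 15 + 5 + 30\right) - 1\right)\right) = - 2 \left(-13 + \left(10 - 1\right)\right) = - 2 \left(-13 + 9\right) = \left(-2\right) \left(-4\right) = 8$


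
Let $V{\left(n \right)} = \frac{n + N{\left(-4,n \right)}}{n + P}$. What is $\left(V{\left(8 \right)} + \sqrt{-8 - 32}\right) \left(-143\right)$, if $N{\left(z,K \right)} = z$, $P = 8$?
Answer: $- \frac{143}{4} - 286 i \sqrt{10} \approx -35.75 - 904.41 i$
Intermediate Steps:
$V{\left(n \right)} = \frac{-4 + n}{8 + n}$ ($V{\left(n \right)} = \frac{n - 4}{n + 8} = \frac{-4 + n}{8 + n}$)
$\left(V{\left(8 \right)} + \sqrt{-8 - 32}\right) \left(-143\right) = \left(\frac{-4 + 8}{8 + 8} + \sqrt{-8 - 32}\right) \left(-143\right) = \left(\frac{1}{16} \cdot 4 + \sqrt{-40}\right) \left(-143\right) = \left(\frac{1}{16} \cdot 4 + 2 i \sqrt{10}\right) \left(-143\right) = \left(\frac{1}{4} + 2 i \sqrt{10}\right) \left(-143\right) = - \frac{143}{4} - 286 i \sqrt{10}$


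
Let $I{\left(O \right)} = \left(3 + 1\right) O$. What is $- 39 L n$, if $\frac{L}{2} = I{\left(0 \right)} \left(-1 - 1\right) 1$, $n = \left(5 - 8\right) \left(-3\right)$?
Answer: $0$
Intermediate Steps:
$n = 9$ ($n = \left(-3\right) \left(-3\right) = 9$)
$I{\left(O \right)} = 4 O$
$L = 0$ ($L = 2 \cdot 4 \cdot 0 \left(-1 - 1\right) 1 = 2 \cdot 0 \left(-2\right) 1 = 2 \cdot 0 \cdot 1 = 2 \cdot 0 = 0$)
$- 39 L n = - 39 \cdot 0 \cdot 9 = \left(-39\right) 0 = 0$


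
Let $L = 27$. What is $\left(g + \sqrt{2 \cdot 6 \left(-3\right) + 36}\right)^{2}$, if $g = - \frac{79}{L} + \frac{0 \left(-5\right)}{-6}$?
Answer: $\frac{6241}{729} \approx 8.561$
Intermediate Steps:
$g = - \frac{79}{27}$ ($g = - \frac{79}{27} + \frac{0 \left(-5\right)}{-6} = \left(-79\right) \frac{1}{27} + 0 \left(- \frac{1}{6}\right) = - \frac{79}{27} + 0 = - \frac{79}{27} \approx -2.9259$)
$\left(g + \sqrt{2 \cdot 6 \left(-3\right) + 36}\right)^{2} = \left(- \frac{79}{27} + \sqrt{2 \cdot 6 \left(-3\right) + 36}\right)^{2} = \left(- \frac{79}{27} + \sqrt{12 \left(-3\right) + 36}\right)^{2} = \left(- \frac{79}{27} + \sqrt{-36 + 36}\right)^{2} = \left(- \frac{79}{27} + \sqrt{0}\right)^{2} = \left(- \frac{79}{27} + 0\right)^{2} = \left(- \frac{79}{27}\right)^{2} = \frac{6241}{729}$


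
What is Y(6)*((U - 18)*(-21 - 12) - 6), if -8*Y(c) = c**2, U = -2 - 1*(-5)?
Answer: -4401/2 ≈ -2200.5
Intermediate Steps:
U = 3 (U = -2 + 5 = 3)
Y(c) = -c**2/8
Y(6)*((U - 18)*(-21 - 12) - 6) = (-1/8*6**2)*((3 - 18)*(-21 - 12) - 6) = (-1/8*36)*(-15*(-33) - 6) = -9*(495 - 6)/2 = -9/2*489 = -4401/2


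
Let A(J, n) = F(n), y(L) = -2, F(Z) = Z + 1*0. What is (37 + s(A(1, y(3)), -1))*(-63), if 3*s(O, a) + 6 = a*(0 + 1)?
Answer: -2184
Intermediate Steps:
F(Z) = Z (F(Z) = Z + 0 = Z)
A(J, n) = n
s(O, a) = -2 + a/3 (s(O, a) = -2 + (a*(0 + 1))/3 = -2 + (a*1)/3 = -2 + a/3)
(37 + s(A(1, y(3)), -1))*(-63) = (37 + (-2 + (⅓)*(-1)))*(-63) = (37 + (-2 - ⅓))*(-63) = (37 - 7/3)*(-63) = (104/3)*(-63) = -2184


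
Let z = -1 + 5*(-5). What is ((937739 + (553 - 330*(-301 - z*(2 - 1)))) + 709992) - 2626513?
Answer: -887479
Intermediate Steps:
z = -26 (z = -1 - 25 = -26)
((937739 + (553 - 330*(-301 - z*(2 - 1)))) + 709992) - 2626513 = ((937739 + (553 - 330*(-301 - (-26)*(2 - 1)))) + 709992) - 2626513 = ((937739 + (553 - 330*(-301 - (-26)))) + 709992) - 2626513 = ((937739 + (553 - 330*(-301 - 1*(-26)))) + 709992) - 2626513 = ((937739 + (553 - 330*(-301 + 26))) + 709992) - 2626513 = ((937739 + (553 - 330*(-275))) + 709992) - 2626513 = ((937739 + (553 + 90750)) + 709992) - 2626513 = ((937739 + 91303) + 709992) - 2626513 = (1029042 + 709992) - 2626513 = 1739034 - 2626513 = -887479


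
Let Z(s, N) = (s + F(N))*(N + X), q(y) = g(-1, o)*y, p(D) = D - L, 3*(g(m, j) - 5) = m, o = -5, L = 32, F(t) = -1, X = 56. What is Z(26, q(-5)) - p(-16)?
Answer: 2594/3 ≈ 864.67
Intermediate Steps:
g(m, j) = 5 + m/3
p(D) = -32 + D (p(D) = D - 1*32 = D - 32 = -32 + D)
q(y) = 14*y/3 (q(y) = (5 + (1/3)*(-1))*y = (5 - 1/3)*y = 14*y/3)
Z(s, N) = (-1 + s)*(56 + N) (Z(s, N) = (s - 1)*(N + 56) = (-1 + s)*(56 + N))
Z(26, q(-5)) - p(-16) = (-56 - 14*(-5)/3 + 56*26 + ((14/3)*(-5))*26) - (-32 - 16) = (-56 - 1*(-70/3) + 1456 - 70/3*26) - 1*(-48) = (-56 + 70/3 + 1456 - 1820/3) + 48 = 2450/3 + 48 = 2594/3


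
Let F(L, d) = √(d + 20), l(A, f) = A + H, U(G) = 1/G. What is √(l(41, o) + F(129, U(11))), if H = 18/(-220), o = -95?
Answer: √(495110 + 1100*√2431)/110 ≈ 6.7380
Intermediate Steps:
H = -9/110 (H = 18*(-1/220) = -9/110 ≈ -0.081818)
l(A, f) = -9/110 + A (l(A, f) = A - 9/110 = -9/110 + A)
F(L, d) = √(20 + d)
√(l(41, o) + F(129, U(11))) = √((-9/110 + 41) + √(20 + 1/11)) = √(4501/110 + √(20 + 1/11)) = √(4501/110 + √(221/11)) = √(4501/110 + √2431/11)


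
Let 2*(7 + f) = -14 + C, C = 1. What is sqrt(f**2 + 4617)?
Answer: 9*sqrt(237)/2 ≈ 69.277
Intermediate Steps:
f = -27/2 (f = -7 + (-14 + 1)/2 = -7 + (1/2)*(-13) = -7 - 13/2 = -27/2 ≈ -13.500)
sqrt(f**2 + 4617) = sqrt((-27/2)**2 + 4617) = sqrt(729/4 + 4617) = sqrt(19197/4) = 9*sqrt(237)/2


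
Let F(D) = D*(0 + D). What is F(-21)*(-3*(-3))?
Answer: 3969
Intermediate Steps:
F(D) = D² (F(D) = D*D = D²)
F(-21)*(-3*(-3)) = (-21)²*(-3*(-3)) = 441*9 = 3969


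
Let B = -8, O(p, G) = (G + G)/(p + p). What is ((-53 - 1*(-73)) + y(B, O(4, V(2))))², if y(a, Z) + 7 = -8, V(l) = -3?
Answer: 25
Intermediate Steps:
O(p, G) = G/p (O(p, G) = (2*G)/((2*p)) = (2*G)*(1/(2*p)) = G/p)
y(a, Z) = -15 (y(a, Z) = -7 - 8 = -15)
((-53 - 1*(-73)) + y(B, O(4, V(2))))² = ((-53 - 1*(-73)) - 15)² = ((-53 + 73) - 15)² = (20 - 15)² = 5² = 25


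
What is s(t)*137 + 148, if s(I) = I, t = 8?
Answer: 1244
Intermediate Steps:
s(t)*137 + 148 = 8*137 + 148 = 1096 + 148 = 1244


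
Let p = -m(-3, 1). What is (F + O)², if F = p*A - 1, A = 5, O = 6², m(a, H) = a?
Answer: 2500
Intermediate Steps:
O = 36
p = 3 (p = -1*(-3) = 3)
F = 14 (F = 3*5 - 1 = 15 - 1 = 14)
(F + O)² = (14 + 36)² = 50² = 2500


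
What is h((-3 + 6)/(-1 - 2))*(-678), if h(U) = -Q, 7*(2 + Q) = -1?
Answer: -10170/7 ≈ -1452.9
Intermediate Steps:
Q = -15/7 (Q = -2 + (⅐)*(-1) = -2 - ⅐ = -15/7 ≈ -2.1429)
h(U) = 15/7 (h(U) = -1*(-15/7) = 15/7)
h((-3 + 6)/(-1 - 2))*(-678) = (15/7)*(-678) = -10170/7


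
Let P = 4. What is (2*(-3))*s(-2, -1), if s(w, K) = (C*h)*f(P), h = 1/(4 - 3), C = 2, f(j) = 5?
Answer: -60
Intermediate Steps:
h = 1 (h = 1/1 = 1)
s(w, K) = 10 (s(w, K) = (2*1)*5 = 2*5 = 10)
(2*(-3))*s(-2, -1) = (2*(-3))*10 = -6*10 = -60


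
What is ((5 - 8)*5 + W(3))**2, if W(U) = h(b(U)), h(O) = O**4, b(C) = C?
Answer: 4356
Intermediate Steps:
W(U) = U**4
((5 - 8)*5 + W(3))**2 = ((5 - 8)*5 + 3**4)**2 = (-3*5 + 81)**2 = (-15 + 81)**2 = 66**2 = 4356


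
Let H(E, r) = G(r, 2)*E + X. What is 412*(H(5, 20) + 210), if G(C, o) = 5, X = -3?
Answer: 95584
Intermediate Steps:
H(E, r) = -3 + 5*E (H(E, r) = 5*E - 3 = -3 + 5*E)
412*(H(5, 20) + 210) = 412*((-3 + 5*5) + 210) = 412*((-3 + 25) + 210) = 412*(22 + 210) = 412*232 = 95584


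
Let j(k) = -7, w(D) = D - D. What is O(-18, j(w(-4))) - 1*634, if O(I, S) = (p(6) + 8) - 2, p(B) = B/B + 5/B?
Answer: -3757/6 ≈ -626.17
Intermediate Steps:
w(D) = 0
p(B) = 1 + 5/B
O(I, S) = 47/6 (O(I, S) = ((5 + 6)/6 + 8) - 2 = ((⅙)*11 + 8) - 2 = (11/6 + 8) - 2 = 59/6 - 2 = 47/6)
O(-18, j(w(-4))) - 1*634 = 47/6 - 1*634 = 47/6 - 634 = -3757/6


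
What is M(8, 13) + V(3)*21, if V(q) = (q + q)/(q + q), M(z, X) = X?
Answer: 34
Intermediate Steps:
V(q) = 1 (V(q) = (2*q)/((2*q)) = (2*q)*(1/(2*q)) = 1)
M(8, 13) + V(3)*21 = 13 + 1*21 = 13 + 21 = 34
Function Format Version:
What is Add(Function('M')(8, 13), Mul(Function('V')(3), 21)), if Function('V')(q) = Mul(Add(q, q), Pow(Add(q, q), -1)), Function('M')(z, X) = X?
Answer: 34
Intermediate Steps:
Function('V')(q) = 1 (Function('V')(q) = Mul(Mul(2, q), Pow(Mul(2, q), -1)) = Mul(Mul(2, q), Mul(Rational(1, 2), Pow(q, -1))) = 1)
Add(Function('M')(8, 13), Mul(Function('V')(3), 21)) = Add(13, Mul(1, 21)) = Add(13, 21) = 34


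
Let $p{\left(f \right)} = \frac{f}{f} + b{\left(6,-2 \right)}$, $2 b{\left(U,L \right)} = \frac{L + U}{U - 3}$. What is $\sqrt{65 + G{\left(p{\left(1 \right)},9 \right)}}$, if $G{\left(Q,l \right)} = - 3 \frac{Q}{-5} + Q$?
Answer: $\frac{\sqrt{609}}{3} \approx 8.226$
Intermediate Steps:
$b{\left(U,L \right)} = \frac{L + U}{2 \left(-3 + U\right)}$ ($b{\left(U,L \right)} = \frac{\left(L + U\right) \frac{1}{U - 3}}{2} = \frac{\left(L + U\right) \frac{1}{-3 + U}}{2} = \frac{\frac{1}{-3 + U} \left(L + U\right)}{2} = \frac{L + U}{2 \left(-3 + U\right)}$)
$p{\left(f \right)} = \frac{5}{3}$ ($p{\left(f \right)} = \frac{f}{f} + \frac{-2 + 6}{2 \left(-3 + 6\right)} = 1 + \frac{1}{2} \cdot \frac{1}{3} \cdot 4 = 1 + \frac{2}{3} = \frac{5}{3}$)
$G{\left(Q,l \right)} = \frac{8 Q}{5}$ ($G{\left(Q,l \right)} = - 3 Q \left(- \frac{1}{5}\right) + Q = - 3 \left(- \frac{Q}{5}\right) + Q = \frac{3 Q}{5} + Q = \frac{8 Q}{5}$)
$\sqrt{65 + G{\left(p{\left(1 \right)},9 \right)}} = \sqrt{65 + \frac{8}{5} \cdot \frac{5}{3}} = \sqrt{65 + \frac{8}{3}} = \sqrt{\frac{203}{3}} = \frac{\sqrt{609}}{3}$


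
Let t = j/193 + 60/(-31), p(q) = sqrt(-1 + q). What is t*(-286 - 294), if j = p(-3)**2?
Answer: 6788320/5983 ≈ 1134.6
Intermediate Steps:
j = -4 (j = (sqrt(-1 - 3))**2 = (sqrt(-4))**2 = (2*I)**2 = -4)
t = -11704/5983 (t = -4/193 + 60/(-31) = -4*1/193 + 60*(-1/31) = -4/193 - 60/31 = -11704/5983 ≈ -1.9562)
t*(-286 - 294) = -11704*(-286 - 294)/5983 = -11704/5983*(-580) = 6788320/5983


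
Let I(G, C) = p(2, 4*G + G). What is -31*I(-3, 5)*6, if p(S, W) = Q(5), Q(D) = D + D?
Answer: -1860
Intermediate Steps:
Q(D) = 2*D
p(S, W) = 10 (p(S, W) = 2*5 = 10)
I(G, C) = 10
-31*I(-3, 5)*6 = -31*10*6 = -310*6 = -1860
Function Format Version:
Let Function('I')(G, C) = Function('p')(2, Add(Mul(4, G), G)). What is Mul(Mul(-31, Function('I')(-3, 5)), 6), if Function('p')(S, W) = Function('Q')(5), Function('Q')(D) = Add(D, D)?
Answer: -1860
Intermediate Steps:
Function('Q')(D) = Mul(2, D)
Function('p')(S, W) = 10 (Function('p')(S, W) = Mul(2, 5) = 10)
Function('I')(G, C) = 10
Mul(Mul(-31, Function('I')(-3, 5)), 6) = Mul(Mul(-31, 10), 6) = Mul(-310, 6) = -1860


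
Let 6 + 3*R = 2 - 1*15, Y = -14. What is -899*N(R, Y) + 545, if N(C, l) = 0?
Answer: 545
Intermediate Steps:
R = -19/3 (R = -2 + (2 - 1*15)/3 = -2 + (2 - 15)/3 = -2 + (⅓)*(-13) = -2 - 13/3 = -19/3 ≈ -6.3333)
-899*N(R, Y) + 545 = -899*0 + 545 = 0 + 545 = 545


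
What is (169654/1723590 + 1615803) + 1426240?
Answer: 2621617532012/861795 ≈ 3.0420e+6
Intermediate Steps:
(169654/1723590 + 1615803) + 1426240 = (169654*(1/1723590) + 1615803) + 1426240 = (84827/861795 + 1615803) + 1426240 = 1392491031212/861795 + 1426240 = 2621617532012/861795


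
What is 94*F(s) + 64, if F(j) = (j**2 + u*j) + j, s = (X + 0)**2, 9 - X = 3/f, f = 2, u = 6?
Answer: 2675987/8 ≈ 3.3450e+5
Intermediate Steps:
X = 15/2 (X = 9 - 3/2 = 15/2 ≈ 7.5000)
s = 225/4 (s = (15/2 + 0)**2 = (15/2)**2 = 225/4 ≈ 56.250)
F(j) = j**2 + 7*j (F(j) = (j**2 + 6*j) + j = j**2 + 7*j)
94*F(s) + 64 = 94*(225*(7 + 225/4)/4) + 64 = 94*((225/4)*(253/4)) + 64 = 94*(56925/16) + 64 = 2675475/8 + 64 = 2675987/8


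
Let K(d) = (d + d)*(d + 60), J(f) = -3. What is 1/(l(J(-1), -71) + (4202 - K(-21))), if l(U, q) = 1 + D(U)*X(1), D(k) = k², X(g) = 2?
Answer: 1/5859 ≈ 0.00017068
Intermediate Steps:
K(d) = 2*d*(60 + d) (K(d) = (2*d)*(60 + d) = 2*d*(60 + d))
l(U, q) = 1 + 2*U² (l(U, q) = 1 + U²*2 = 1 + 2*U²)
1/(l(J(-1), -71) + (4202 - K(-21))) = 1/((1 + 2*(-3)²) + (4202 - 2*(-21)*(60 - 21))) = 1/((1 + 2*9) + (4202 - 2*(-21)*39)) = 1/((1 + 18) + (4202 - 1*(-1638))) = 1/(19 + (4202 + 1638)) = 1/(19 + 5840) = 1/5859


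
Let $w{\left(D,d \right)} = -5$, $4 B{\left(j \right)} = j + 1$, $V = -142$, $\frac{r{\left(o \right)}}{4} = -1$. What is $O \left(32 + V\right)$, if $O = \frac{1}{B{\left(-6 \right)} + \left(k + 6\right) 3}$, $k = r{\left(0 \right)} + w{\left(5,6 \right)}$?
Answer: $\frac{440}{41} \approx 10.732$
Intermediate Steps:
$r{\left(o \right)} = -4$ ($r{\left(o \right)} = 4 \left(-1\right) = -4$)
$B{\left(j \right)} = \frac{1}{4} + \frac{j}{4}$ ($B{\left(j \right)} = \frac{j + 1}{4} = \frac{1 + j}{4} = \frac{1}{4} + \frac{j}{4}$)
$k = -9$ ($k = -4 - 5 = -9$)
$O = - \frac{4}{41}$ ($O = \frac{1}{\left(\frac{1}{4} + \frac{1}{4} \left(-6\right)\right) + \left(-9 + 6\right) 3} = \frac{1}{\left(\frac{1}{4} - \frac{3}{2}\right) - 9} = \frac{1}{- \frac{5}{4} - 9} = \frac{1}{- \frac{41}{4}} = - \frac{4}{41} \approx -0.097561$)
$O \left(32 + V\right) = - \frac{4 \left(32 - 142\right)}{41} = \left(- \frac{4}{41}\right) \left(-110\right) = \frac{440}{41}$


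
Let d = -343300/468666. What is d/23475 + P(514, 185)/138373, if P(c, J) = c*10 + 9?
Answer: 1132029130345/30447413236251 ≈ 0.037180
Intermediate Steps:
d = -171650/234333 (d = -343300*1/468666 = -171650/234333 ≈ -0.73250)
P(c, J) = 9 + 10*c (P(c, J) = 10*c + 9 = 9 + 10*c)
d/23475 + P(514, 185)/138373 = -171650/234333/23475 + (9 + 10*514)/138373 = -171650/234333*1/23475 + (9 + 5140)*(1/138373) = -6866/220038687 + 5149*(1/138373) = -6866/220038687 + 5149/138373 = 1132029130345/30447413236251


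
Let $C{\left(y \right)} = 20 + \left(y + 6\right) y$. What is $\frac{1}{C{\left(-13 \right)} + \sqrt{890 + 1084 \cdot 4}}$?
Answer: $\frac{37}{2365} - \frac{\sqrt{5226}}{7095} \approx 0.0054558$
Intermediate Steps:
$C{\left(y \right)} = 20 + y \left(6 + y\right)$ ($C{\left(y \right)} = 20 + \left(6 + y\right) y = 20 + y \left(6 + y\right)$)
$\frac{1}{C{\left(-13 \right)} + \sqrt{890 + 1084 \cdot 4}} = \frac{1}{\left(20 + \left(-13\right)^{2} + 6 \left(-13\right)\right) + \sqrt{890 + 1084 \cdot 4}} = \frac{1}{\left(20 + 169 - 78\right) + \sqrt{890 + 4336}} = \frac{1}{111 + \sqrt{5226}}$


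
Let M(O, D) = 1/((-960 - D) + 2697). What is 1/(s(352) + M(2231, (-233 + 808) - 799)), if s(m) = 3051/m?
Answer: 690272/5983363 ≈ 0.11537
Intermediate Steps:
M(O, D) = 1/(1737 - D)
1/(s(352) + M(2231, (-233 + 808) - 799)) = 1/(3051/352 - 1/(-1737 + ((-233 + 808) - 799))) = 1/(3051*(1/352) - 1/(-1737 + (575 - 799))) = 1/(3051/352 - 1/(-1737 - 224)) = 1/(3051/352 - 1/(-1961)) = 1/(3051/352 - 1*(-1/1961)) = 1/(3051/352 + 1/1961) = 1/(5983363/690272) = 690272/5983363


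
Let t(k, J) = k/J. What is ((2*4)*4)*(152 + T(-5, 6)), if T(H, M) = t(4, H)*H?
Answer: 4992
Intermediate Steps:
T(H, M) = 4 (T(H, M) = (4/H)*H = 4)
((2*4)*4)*(152 + T(-5, 6)) = ((2*4)*4)*(152 + 4) = (8*4)*156 = 32*156 = 4992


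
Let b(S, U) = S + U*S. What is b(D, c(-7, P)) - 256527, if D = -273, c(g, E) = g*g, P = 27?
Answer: -270177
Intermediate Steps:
c(g, E) = g²
b(S, U) = S + S*U
b(D, c(-7, P)) - 256527 = -273*(1 + (-7)²) - 256527 = -273*(1 + 49) - 256527 = -273*50 - 256527 = -13650 - 256527 = -270177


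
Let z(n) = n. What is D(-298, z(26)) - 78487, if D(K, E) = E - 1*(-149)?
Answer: -78312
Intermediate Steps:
D(K, E) = 149 + E (D(K, E) = E + 149 = 149 + E)
D(-298, z(26)) - 78487 = (149 + 26) - 78487 = 175 - 78487 = -78312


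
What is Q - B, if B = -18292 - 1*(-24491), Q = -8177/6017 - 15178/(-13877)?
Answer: -517625684094/83497909 ≈ -6199.3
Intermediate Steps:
Q = -22146203/83497909 (Q = -8177*1/6017 - 15178*(-1/13877) = -8177/6017 + 15178/13877 = -22146203/83497909 ≈ -0.26523)
B = 6199 (B = -18292 + 24491 = 6199)
Q - B = -22146203/83497909 - 1*6199 = -22146203/83497909 - 6199 = -517625684094/83497909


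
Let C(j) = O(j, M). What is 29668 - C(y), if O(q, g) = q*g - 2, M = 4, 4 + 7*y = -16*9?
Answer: 208282/7 ≈ 29755.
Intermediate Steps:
y = -148/7 (y = -4/7 + (-16*9)/7 = -4/7 + (1/7)*(-144) = -4/7 - 144/7 = -148/7 ≈ -21.143)
O(q, g) = -2 + g*q (O(q, g) = g*q - 2 = -2 + g*q)
C(j) = -2 + 4*j
29668 - C(y) = 29668 - (-2 + 4*(-148/7)) = 29668 - (-2 - 592/7) = 29668 - 1*(-606/7) = 29668 + 606/7 = 208282/7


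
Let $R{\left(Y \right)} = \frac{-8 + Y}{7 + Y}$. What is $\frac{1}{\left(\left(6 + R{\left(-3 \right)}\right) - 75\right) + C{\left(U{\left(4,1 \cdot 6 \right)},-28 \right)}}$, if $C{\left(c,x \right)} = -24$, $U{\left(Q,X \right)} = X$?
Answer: $- \frac{4}{383} \approx -0.010444$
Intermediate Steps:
$R{\left(Y \right)} = \frac{-8 + Y}{7 + Y}$
$\frac{1}{\left(\left(6 + R{\left(-3 \right)}\right) - 75\right) + C{\left(U{\left(4,1 \cdot 6 \right)},-28 \right)}} = \frac{1}{\left(\left(6 + \frac{-8 - 3}{7 - 3}\right) - 75\right) - 24} = \frac{1}{\left(\left(6 + \frac{1}{4} \left(-11\right)\right) - 75\right) - 24} = \frac{1}{\left(\left(6 - \frac{11}{4}\right) - 75\right) - 24} = \frac{1}{\left(\frac{13}{4} - 75\right) - 24} = \frac{1}{- \frac{287}{4} - 24} = \frac{1}{- \frac{383}{4}} = - \frac{4}{383}$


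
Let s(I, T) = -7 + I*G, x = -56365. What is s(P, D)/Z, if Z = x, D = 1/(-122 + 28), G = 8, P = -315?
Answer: 2527/56365 ≈ 0.044833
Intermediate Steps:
D = -1/94 (D = 1/(-94) = -1/94 ≈ -0.010638)
s(I, T) = -7 + 8*I (s(I, T) = -7 + I*8 = -7 + 8*I)
Z = -56365
s(P, D)/Z = (-7 + 8*(-315))/(-56365) = (-7 - 2520)*(-1/56365) = -2527*(-1/56365) = 2527/56365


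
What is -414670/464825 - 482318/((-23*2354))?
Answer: 20174240121/2516655515 ≈ 8.0163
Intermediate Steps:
-414670/464825 - 482318/((-23*2354)) = -414670*1/464825 - 482318/(-54142) = -82934/92965 - 482318*(-1/54142) = -82934/92965 + 241159/27071 = 20174240121/2516655515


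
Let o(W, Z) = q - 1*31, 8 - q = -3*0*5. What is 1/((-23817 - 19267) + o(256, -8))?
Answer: -1/43107 ≈ -2.3198e-5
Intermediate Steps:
q = 8 (q = 8 - (-3*0)*5 = 8 - 0*5 = 8 - 1*0 = 8 + 0 = 8)
o(W, Z) = -23 (o(W, Z) = 8 - 1*31 = 8 - 31 = -23)
1/((-23817 - 19267) + o(256, -8)) = 1/((-23817 - 19267) - 23) = 1/(-43084 - 23) = 1/(-43107) = -1/43107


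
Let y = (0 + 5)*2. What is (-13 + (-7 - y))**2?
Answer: 900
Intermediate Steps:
y = 10 (y = 5*2 = 10)
(-13 + (-7 - y))**2 = (-13 + (-7 - 1*10))**2 = (-13 + (-7 - 10))**2 = (-13 - 17)**2 = (-30)**2 = 900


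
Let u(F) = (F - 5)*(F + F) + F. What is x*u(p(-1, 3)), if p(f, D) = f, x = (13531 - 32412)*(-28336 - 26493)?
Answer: 11387489839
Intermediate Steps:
x = 1035226349 (x = -18881*(-54829) = 1035226349)
u(F) = F + 2*F*(-5 + F) (u(F) = (-5 + F)*(2*F) + F = 2*F*(-5 + F) + F = F + 2*F*(-5 + F))
x*u(p(-1, 3)) = 1035226349*(-(-9 + 2*(-1))) = 1035226349*(-(-9 - 2)) = 1035226349*(-1*(-11)) = 1035226349*11 = 11387489839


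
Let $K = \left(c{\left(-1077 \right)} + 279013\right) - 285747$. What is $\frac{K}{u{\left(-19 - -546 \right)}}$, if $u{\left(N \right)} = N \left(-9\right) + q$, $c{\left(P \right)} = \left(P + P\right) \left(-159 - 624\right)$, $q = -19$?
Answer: $- \frac{839924}{2381} \approx -352.76$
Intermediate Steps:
$c{\left(P \right)} = - 1566 P$ ($c{\left(P \right)} = 2 P \left(-783\right) = - 1566 P$)
$K = 1679848$ ($K = \left(\left(-1566\right) \left(-1077\right) + 279013\right) - 285747 = \left(1686582 + 279013\right) - 285747 = 1965595 - 285747 = 1679848$)
$u{\left(N \right)} = -19 - 9 N$ ($u{\left(N \right)} = N \left(-9\right) - 19 = - 9 N - 19 = -19 - 9 N$)
$\frac{K}{u{\left(-19 - -546 \right)}} = \frac{1679848}{-19 - 9 \left(-19 - -546\right)} = \frac{1679848}{-19 - 9 \left(-19 + 546\right)} = \frac{1679848}{-19 - 4743} = \frac{1679848}{-4762} = 1679848 \left(- \frac{1}{4762}\right) = - \frac{839924}{2381}$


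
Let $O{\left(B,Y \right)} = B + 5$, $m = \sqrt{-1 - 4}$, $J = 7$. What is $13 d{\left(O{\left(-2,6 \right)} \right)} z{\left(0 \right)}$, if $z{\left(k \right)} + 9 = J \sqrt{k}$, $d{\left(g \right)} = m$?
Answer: $- 117 i \sqrt{5} \approx - 261.62 i$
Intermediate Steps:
$m = i \sqrt{5}$ ($m = \sqrt{-5} = i \sqrt{5} \approx 2.2361 i$)
$O{\left(B,Y \right)} = 5 + B$
$d{\left(g \right)} = i \sqrt{5}$
$z{\left(k \right)} = -9 + 7 \sqrt{k}$
$13 d{\left(O{\left(-2,6 \right)} \right)} z{\left(0 \right)} = 13 i \sqrt{5} \left(-9 + 7 \sqrt{0}\right) = 13 i \sqrt{5} \left(-9 + 7 \cdot 0\right) = 13 i \sqrt{5} \left(-9 + 0\right) = 13 i \sqrt{5} \left(-9\right) = - 117 i \sqrt{5}$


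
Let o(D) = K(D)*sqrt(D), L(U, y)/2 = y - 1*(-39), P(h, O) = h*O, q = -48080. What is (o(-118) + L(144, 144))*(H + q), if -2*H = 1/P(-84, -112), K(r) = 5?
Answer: -55185070141/3136 - 4523366405*I*sqrt(118)/18816 ≈ -1.7597e+7 - 2.6114e+6*I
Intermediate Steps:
P(h, O) = O*h
L(U, y) = 78 + 2*y (L(U, y) = 2*(y - 1*(-39)) = 2*(y + 39) = 2*(39 + y) = 78 + 2*y)
o(D) = 5*sqrt(D)
H = -1/18816 (H = -1/(2*((-112*(-84)))) = -1/2/9408 = -1/2*1/9408 = -1/18816 ≈ -5.3146e-5)
(o(-118) + L(144, 144))*(H + q) = (5*sqrt(-118) + (78 + 2*144))*(-1/18816 - 48080) = (5*(I*sqrt(118)) + (78 + 288))*(-904673281/18816) = (5*I*sqrt(118) + 366)*(-904673281/18816) = (366 + 5*I*sqrt(118))*(-904673281/18816) = -55185070141/3136 - 4523366405*I*sqrt(118)/18816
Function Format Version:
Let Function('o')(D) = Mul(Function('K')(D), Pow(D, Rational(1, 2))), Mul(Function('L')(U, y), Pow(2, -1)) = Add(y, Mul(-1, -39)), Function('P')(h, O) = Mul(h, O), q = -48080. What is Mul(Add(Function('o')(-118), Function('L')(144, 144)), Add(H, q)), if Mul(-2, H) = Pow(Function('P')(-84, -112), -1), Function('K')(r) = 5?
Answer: Add(Rational(-55185070141, 3136), Mul(Rational(-4523366405, 18816), I, Pow(118, Rational(1, 2)))) ≈ Add(-1.7597e+7, Mul(-2.6114e+6, I))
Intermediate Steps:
Function('P')(h, O) = Mul(O, h)
Function('L')(U, y) = Add(78, Mul(2, y)) (Function('L')(U, y) = Mul(2, Add(y, Mul(-1, -39))) = Mul(2, Add(y, 39)) = Mul(2, Add(39, y)) = Add(78, Mul(2, y)))
Function('o')(D) = Mul(5, Pow(D, Rational(1, 2)))
H = Rational(-1, 18816) (H = Mul(Rational(-1, 2), Pow(Mul(-112, -84), -1)) = Mul(Rational(-1, 2), Pow(9408, -1)) = Mul(Rational(-1, 2), Rational(1, 9408)) = Rational(-1, 18816) ≈ -5.3146e-5)
Mul(Add(Function('o')(-118), Function('L')(144, 144)), Add(H, q)) = Mul(Add(Mul(5, Pow(-118, Rational(1, 2))), Add(78, Mul(2, 144))), Add(Rational(-1, 18816), -48080)) = Mul(Add(Mul(5, Mul(I, Pow(118, Rational(1, 2)))), Add(78, 288)), Rational(-904673281, 18816)) = Mul(Add(Mul(5, I, Pow(118, Rational(1, 2))), 366), Rational(-904673281, 18816)) = Mul(Add(366, Mul(5, I, Pow(118, Rational(1, 2)))), Rational(-904673281, 18816)) = Add(Rational(-55185070141, 3136), Mul(Rational(-4523366405, 18816), I, Pow(118, Rational(1, 2))))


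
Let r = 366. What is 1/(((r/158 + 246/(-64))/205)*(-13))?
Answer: 518240/50193 ≈ 10.325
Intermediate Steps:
1/(((r/158 + 246/(-64))/205)*(-13)) = 1/(((366/158 + 246/(-64))/205)*(-13)) = 1/(((366*(1/158) + 246*(-1/64))*(1/205))*(-13)) = 1/(((183/79 - 123/32)*(1/205))*(-13)) = 1/(-3861/2528*1/205*(-13)) = 1/(-3861/518240*(-13)) = 1/(50193/518240) = 518240/50193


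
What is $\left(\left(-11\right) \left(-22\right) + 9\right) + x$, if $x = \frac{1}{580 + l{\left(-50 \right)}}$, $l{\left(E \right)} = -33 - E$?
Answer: $\frac{149848}{597} \approx 251.0$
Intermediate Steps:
$x = \frac{1}{597}$ ($x = \frac{1}{580 - -17} = \frac{1}{580 + \left(-33 + 50\right)} = \frac{1}{580 + 17} = \frac{1}{597} \approx 0.001675$)
$\left(\left(-11\right) \left(-22\right) + 9\right) + x = \left(\left(-11\right) \left(-22\right) + 9\right) + \frac{1}{597} = \left(242 + 9\right) + \frac{1}{597} = 251 + \frac{1}{597} = \frac{149848}{597}$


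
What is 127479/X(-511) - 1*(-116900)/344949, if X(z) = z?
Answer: -43914017671/176268939 ≈ -249.13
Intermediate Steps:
127479/X(-511) - 1*(-116900)/344949 = 127479/(-511) - 1*(-116900)/344949 = 127479*(-1/511) + 116900*(1/344949) = -127479/511 + 116900/344949 = -43914017671/176268939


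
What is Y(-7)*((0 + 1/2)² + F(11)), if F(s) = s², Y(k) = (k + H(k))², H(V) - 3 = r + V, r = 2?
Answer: 39285/4 ≈ 9821.3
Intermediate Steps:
H(V) = 5 + V (H(V) = 3 + (2 + V) = 5 + V)
Y(k) = (5 + 2*k)² (Y(k) = (k + (5 + k))² = (5 + 2*k)²)
Y(-7)*((0 + 1/2)² + F(11)) = (5 + 2*(-7))²*((0 + 1/2)² + 11²) = (5 - 14)²*((0 + ½)² + 121) = (-9)²*((½)² + 121) = 81*(¼ + 121) = 81*(485/4) = 39285/4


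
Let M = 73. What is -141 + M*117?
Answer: 8400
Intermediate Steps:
-141 + M*117 = -141 + 73*117 = -141 + 8541 = 8400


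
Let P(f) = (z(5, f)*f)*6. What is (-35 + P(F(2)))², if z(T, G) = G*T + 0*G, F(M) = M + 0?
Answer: 7225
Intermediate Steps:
F(M) = M
z(T, G) = G*T (z(T, G) = G*T + 0 = G*T)
P(f) = 30*f² (P(f) = ((f*5)*f)*6 = ((5*f)*f)*6 = (5*f²)*6 = 30*f²)
(-35 + P(F(2)))² = (-35 + 30*2²)² = (-35 + 30*4)² = (-35 + 120)² = 85² = 7225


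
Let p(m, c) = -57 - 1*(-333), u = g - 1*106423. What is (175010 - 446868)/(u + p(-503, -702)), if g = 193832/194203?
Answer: 52795639174/20613872009 ≈ 2.5612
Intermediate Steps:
g = 193832/194203 (g = 193832*(1/194203) = 193832/194203 ≈ 0.99809)
u = -20667472037/194203 (u = 193832/194203 - 1*106423 = 193832/194203 - 106423 = -20667472037/194203 ≈ -1.0642e+5)
p(m, c) = 276 (p(m, c) = -57 + 333 = 276)
(175010 - 446868)/(u + p(-503, -702)) = (175010 - 446868)/(-20667472037/194203 + 276) = -271858/(-20613872009/194203) = -271858*(-194203/20613872009) = 52795639174/20613872009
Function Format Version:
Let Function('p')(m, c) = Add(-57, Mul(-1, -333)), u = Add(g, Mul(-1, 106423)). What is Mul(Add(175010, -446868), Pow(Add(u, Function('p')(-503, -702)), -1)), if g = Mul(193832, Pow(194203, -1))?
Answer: Rational(52795639174, 20613872009) ≈ 2.5612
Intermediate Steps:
g = Rational(193832, 194203) (g = Mul(193832, Rational(1, 194203)) = Rational(193832, 194203) ≈ 0.99809)
u = Rational(-20667472037, 194203) (u = Add(Rational(193832, 194203), Mul(-1, 106423)) = Add(Rational(193832, 194203), -106423) = Rational(-20667472037, 194203) ≈ -1.0642e+5)
Function('p')(m, c) = 276 (Function('p')(m, c) = Add(-57, 333) = 276)
Mul(Add(175010, -446868), Pow(Add(u, Function('p')(-503, -702)), -1)) = Mul(Add(175010, -446868), Pow(Add(Rational(-20667472037, 194203), 276), -1)) = Mul(-271858, Pow(Rational(-20613872009, 194203), -1)) = Mul(-271858, Rational(-194203, 20613872009)) = Rational(52795639174, 20613872009)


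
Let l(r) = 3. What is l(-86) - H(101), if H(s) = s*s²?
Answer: -1030298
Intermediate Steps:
H(s) = s³
l(-86) - H(101) = 3 - 1*101³ = 3 - 1*1030301 = 3 - 1030301 = -1030298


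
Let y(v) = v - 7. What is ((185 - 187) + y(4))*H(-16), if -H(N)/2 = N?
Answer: -160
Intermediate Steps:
H(N) = -2*N
y(v) = -7 + v
((185 - 187) + y(4))*H(-16) = ((185 - 187) + (-7 + 4))*(-2*(-16)) = (-2 - 3)*32 = -5*32 = -160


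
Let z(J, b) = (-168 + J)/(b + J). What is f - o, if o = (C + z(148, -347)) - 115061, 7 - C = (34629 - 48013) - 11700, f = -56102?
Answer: 6739712/199 ≈ 33868.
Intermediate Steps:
z(J, b) = (-168 + J)/(J + b)
C = 25091 (C = 7 - ((34629 - 48013) - 11700) = 7 - (-13384 - 11700) = 7 - 1*(-25084) = 7 + 25084 = 25091)
o = -17904010/199 (o = (25091 + (-168 + 148)/(148 - 347)) - 115061 = (25091 - 20/(-199)) - 115061 = (25091 - 1/199*(-20)) - 115061 = (25091 + 20/199) - 115061 = 4993129/199 - 115061 = -17904010/199 ≈ -89970.)
f - o = -56102 - 1*(-17904010/199) = -56102 + 17904010/199 = 6739712/199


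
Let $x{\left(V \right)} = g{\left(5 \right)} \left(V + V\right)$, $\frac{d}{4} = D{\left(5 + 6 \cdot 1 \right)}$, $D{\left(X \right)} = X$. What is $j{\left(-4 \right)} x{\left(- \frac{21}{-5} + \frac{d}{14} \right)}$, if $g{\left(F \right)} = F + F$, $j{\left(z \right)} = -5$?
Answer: $- \frac{5140}{7} \approx -734.29$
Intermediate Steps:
$d = 44$ ($d = 4 \left(5 + 6 \cdot 1\right) = 4 \left(5 + 6\right) = 4 \cdot 11 = 44$)
$g{\left(F \right)} = 2 F$
$x{\left(V \right)} = 20 V$ ($x{\left(V \right)} = 2 \cdot 5 \left(V + V\right) = 10 \cdot 2 V = 20 V$)
$j{\left(-4 \right)} x{\left(- \frac{21}{-5} + \frac{d}{14} \right)} = - 5 \cdot 20 \left(- \frac{21}{-5} + \frac{44}{14}\right) = - 5 \cdot 20 \left(\left(-21\right) \left(- \frac{1}{5}\right) + 44 \cdot \frac{1}{14}\right) = - 5 \cdot 20 \left(\frac{21}{5} + \frac{22}{7}\right) = - 5 \cdot 20 \cdot \frac{257}{35} = \left(-5\right) \frac{1028}{7} = - \frac{5140}{7}$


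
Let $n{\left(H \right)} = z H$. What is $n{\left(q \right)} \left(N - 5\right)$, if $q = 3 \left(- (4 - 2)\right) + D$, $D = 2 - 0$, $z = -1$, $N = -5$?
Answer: $-40$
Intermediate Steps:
$D = 2$ ($D = 2 + 0 = 2$)
$q = -4$ ($q = 3 \left(- (4 - 2)\right) + 2 = 3 \left(\left(-1\right) 2\right) + 2 = 3 \left(-2\right) + 2 = -6 + 2 = -4$)
$n{\left(H \right)} = - H$
$n{\left(q \right)} \left(N - 5\right) = \left(-1\right) \left(-4\right) \left(-5 - 5\right) = 4 \left(-5 - 5\right) = 4 \left(-10\right) = -40$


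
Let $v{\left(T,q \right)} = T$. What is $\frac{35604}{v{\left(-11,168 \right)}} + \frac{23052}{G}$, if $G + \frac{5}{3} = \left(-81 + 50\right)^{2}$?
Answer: $- \frac{50853798}{15829} \approx -3212.7$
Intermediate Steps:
$G = \frac{2878}{3}$ ($G = - \frac{5}{3} + \left(-81 + 50\right)^{2} = - \frac{5}{3} + \left(-31\right)^{2} = - \frac{5}{3} + 961 = \frac{2878}{3} \approx 959.33$)
$\frac{35604}{v{\left(-11,168 \right)}} + \frac{23052}{G} = \frac{35604}{-11} + \frac{23052}{\frac{2878}{3}} = 35604 \left(- \frac{1}{11}\right) + 23052 \cdot \frac{3}{2878} = - \frac{35604}{11} + \frac{34578}{1439} = - \frac{50853798}{15829}$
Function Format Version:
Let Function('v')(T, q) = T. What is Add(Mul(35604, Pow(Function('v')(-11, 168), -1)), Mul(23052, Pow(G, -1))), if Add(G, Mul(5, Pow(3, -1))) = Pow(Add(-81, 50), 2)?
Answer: Rational(-50853798, 15829) ≈ -3212.7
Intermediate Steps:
G = Rational(2878, 3) (G = Add(Rational(-5, 3), Pow(Add(-81, 50), 2)) = Add(Rational(-5, 3), Pow(-31, 2)) = Add(Rational(-5, 3), 961) = Rational(2878, 3) ≈ 959.33)
Add(Mul(35604, Pow(Function('v')(-11, 168), -1)), Mul(23052, Pow(G, -1))) = Add(Mul(35604, Pow(-11, -1)), Mul(23052, Pow(Rational(2878, 3), -1))) = Add(Mul(35604, Rational(-1, 11)), Mul(23052, Rational(3, 2878))) = Add(Rational(-35604, 11), Rational(34578, 1439)) = Rational(-50853798, 15829)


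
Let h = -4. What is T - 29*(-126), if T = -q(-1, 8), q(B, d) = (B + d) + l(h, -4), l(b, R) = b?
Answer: 3651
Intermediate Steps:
q(B, d) = -4 + B + d (q(B, d) = (B + d) - 4 = -4 + B + d)
T = -3 (T = -(-4 - 1 + 8) = -1*3 = -3)
T - 29*(-126) = -3 - 29*(-126) = -3 + 3654 = 3651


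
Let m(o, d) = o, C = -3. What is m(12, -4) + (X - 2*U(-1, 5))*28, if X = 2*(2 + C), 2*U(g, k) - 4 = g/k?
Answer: -752/5 ≈ -150.40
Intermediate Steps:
U(g, k) = 2 + g/(2*k) (U(g, k) = 2 + (g/k)/2 = 2 + g/(2*k))
X = -2 (X = 2*(2 - 3) = 2*(-1) = -2)
m(12, -4) + (X - 2*U(-1, 5))*28 = 12 + (-2 - 2*(2 + (1/2)*(-1)/5))*28 = 12 + (-2 - 2*(2 + (1/2)*(-1)*(1/5)))*28 = 12 + (-2 - 2*(2 - 1/10))*28 = 12 + (-2 - 2*19/10)*28 = 12 + (-2 - 19/5)*28 = 12 - 29/5*28 = 12 - 812/5 = -752/5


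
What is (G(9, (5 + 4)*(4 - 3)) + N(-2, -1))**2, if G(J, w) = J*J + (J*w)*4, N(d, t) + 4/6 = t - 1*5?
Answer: 1428025/9 ≈ 1.5867e+5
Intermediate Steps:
N(d, t) = -17/3 + t (N(d, t) = -2/3 + (t - 1*5) = -2/3 + (t - 5) = -2/3 + (-5 + t) = -17/3 + t)
G(J, w) = J**2 + 4*J*w
(G(9, (5 + 4)*(4 - 3)) + N(-2, -1))**2 = (9*(9 + 4*((5 + 4)*(4 - 3))) + (-17/3 - 1))**2 = (9*(9 + 4*(9*1)) - 20/3)**2 = (9*(9 + 4*9) - 20/3)**2 = (9*(9 + 36) - 20/3)**2 = (9*45 - 20/3)**2 = (405 - 20/3)**2 = (1195/3)**2 = 1428025/9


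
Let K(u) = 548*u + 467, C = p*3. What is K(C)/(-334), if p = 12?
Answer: -20195/334 ≈ -60.464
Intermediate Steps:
C = 36 (C = 12*3 = 36)
K(u) = 467 + 548*u
K(C)/(-334) = (467 + 548*36)/(-334) = (467 + 19728)*(-1/334) = 20195*(-1/334) = -20195/334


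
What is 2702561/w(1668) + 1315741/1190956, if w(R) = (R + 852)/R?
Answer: 223695009215767/125050380 ≈ 1.7888e+6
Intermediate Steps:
w(R) = (852 + R)/R
2702561/w(1668) + 1315741/1190956 = 2702561/(((852 + 1668)/1668)) + 1315741/1190956 = 2702561/(((1/1668)*2520)) + 1315741*(1/1190956) = 2702561/(210/139) + 1315741/1190956 = 2702561*(139/210) + 1315741/1190956 = 375655979/210 + 1315741/1190956 = 223695009215767/125050380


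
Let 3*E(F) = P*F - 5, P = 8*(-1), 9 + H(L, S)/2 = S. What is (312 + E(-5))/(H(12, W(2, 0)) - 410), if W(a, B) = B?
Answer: -971/1284 ≈ -0.75623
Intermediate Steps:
H(L, S) = -18 + 2*S
P = -8
E(F) = -5/3 - 8*F/3 (E(F) = (-8*F - 5)/3 = (-5 - 8*F)/3 = -5/3 - 8*F/3)
(312 + E(-5))/(H(12, W(2, 0)) - 410) = (312 + (-5/3 - 8/3*(-5)))/((-18 + 2*0) - 410) = (312 + (-5/3 + 40/3))/((-18 + 0) - 410) = (312 + 35/3)/(-18 - 410) = (971/3)/(-428) = (971/3)*(-1/428) = -971/1284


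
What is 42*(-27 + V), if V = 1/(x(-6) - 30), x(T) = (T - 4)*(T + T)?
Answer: -17003/15 ≈ -1133.5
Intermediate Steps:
x(T) = 2*T*(-4 + T) (x(T) = (-4 + T)*(2*T) = 2*T*(-4 + T))
V = 1/90 (V = 1/(2*(-6)*(-4 - 6) - 30) = 1/(2*(-6)*(-10) - 30) = 1/(120 - 30) = 1/90 ≈ 0.011111)
42*(-27 + V) = 42*(-27 + 1/90) = 42*(-2429/90) = -17003/15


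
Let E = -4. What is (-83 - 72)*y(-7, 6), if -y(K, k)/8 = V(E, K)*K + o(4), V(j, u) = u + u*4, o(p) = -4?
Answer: 298840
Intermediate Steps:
V(j, u) = 5*u (V(j, u) = u + 4*u = 5*u)
y(K, k) = 32 - 40*K² (y(K, k) = -8*((5*K)*K - 4) = -8*(5*K² - 4) = -8*(-4 + 5*K²) = 32 - 40*K²)
(-83 - 72)*y(-7, 6) = (-83 - 72)*(32 - 40*(-7)²) = -155*(32 - 40*49) = -155*(32 - 1960) = -155*(-1928) = 298840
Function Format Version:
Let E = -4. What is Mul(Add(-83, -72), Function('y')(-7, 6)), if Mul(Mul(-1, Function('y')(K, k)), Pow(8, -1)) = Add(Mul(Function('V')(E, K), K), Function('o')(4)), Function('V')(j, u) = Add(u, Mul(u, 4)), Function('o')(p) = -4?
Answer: 298840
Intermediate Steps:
Function('V')(j, u) = Mul(5, u) (Function('V')(j, u) = Add(u, Mul(4, u)) = Mul(5, u))
Function('y')(K, k) = Add(32, Mul(-40, Pow(K, 2))) (Function('y')(K, k) = Mul(-8, Add(Mul(Mul(5, K), K), -4)) = Mul(-8, Add(Mul(5, Pow(K, 2)), -4)) = Mul(-8, Add(-4, Mul(5, Pow(K, 2)))) = Add(32, Mul(-40, Pow(K, 2))))
Mul(Add(-83, -72), Function('y')(-7, 6)) = Mul(Add(-83, -72), Add(32, Mul(-40, Pow(-7, 2)))) = Mul(-155, Add(32, Mul(-40, 49))) = Mul(-155, Add(32, -1960)) = Mul(-155, -1928) = 298840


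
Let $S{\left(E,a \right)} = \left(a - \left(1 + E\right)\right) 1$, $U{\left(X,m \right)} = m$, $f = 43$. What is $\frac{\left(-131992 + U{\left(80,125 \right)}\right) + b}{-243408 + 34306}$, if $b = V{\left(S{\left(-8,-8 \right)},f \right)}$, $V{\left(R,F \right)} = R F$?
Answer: $\frac{65955}{104551} \approx 0.63084$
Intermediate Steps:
$S{\left(E,a \right)} = -1 + a - E$ ($S{\left(E,a \right)} = \left(-1 + a - E\right) 1 = -1 + a - E$)
$V{\left(R,F \right)} = F R$
$b = -43$ ($b = 43 \left(-1 - 8 - -8\right) = 43 \left(-1 - 8 + 8\right) = 43 \left(-1\right) = -43$)
$\frac{\left(-131992 + U{\left(80,125 \right)}\right) + b}{-243408 + 34306} = \frac{\left(-131992 + 125\right) - 43}{-243408 + 34306} = \frac{-131867 - 43}{-209102} = \left(-131910\right) \left(- \frac{1}{209102}\right) = \frac{65955}{104551}$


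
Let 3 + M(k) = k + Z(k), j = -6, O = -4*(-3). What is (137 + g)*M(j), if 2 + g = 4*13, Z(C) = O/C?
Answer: -2057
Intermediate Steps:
O = 12
Z(C) = 12/C
M(k) = -3 + k + 12/k (M(k) = -3 + (k + 12/k) = -3 + k + 12/k)
g = 50 (g = -2 + 4*13 = -2 + 52 = 50)
(137 + g)*M(j) = (137 + 50)*(-3 - 6 + 12/(-6)) = 187*(-3 - 6 + 12*(-⅙)) = 187*(-3 - 6 - 2) = 187*(-11) = -2057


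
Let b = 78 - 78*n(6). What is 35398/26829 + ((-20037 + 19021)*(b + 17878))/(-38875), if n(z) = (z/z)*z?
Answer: 43460783462/94816125 ≈ 458.37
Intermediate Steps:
n(z) = z (n(z) = 1*z = z)
b = -390 (b = 78 - 78*6 = 78 - 468 = -390)
35398/26829 + ((-20037 + 19021)*(b + 17878))/(-38875) = 35398/26829 + ((-20037 + 19021)*(-390 + 17878))/(-38875) = 35398*(1/26829) - 1016*17488*(-1/38875) = 3218/2439 - 17767808*(-1/38875) = 3218/2439 + 17767808/38875 = 43460783462/94816125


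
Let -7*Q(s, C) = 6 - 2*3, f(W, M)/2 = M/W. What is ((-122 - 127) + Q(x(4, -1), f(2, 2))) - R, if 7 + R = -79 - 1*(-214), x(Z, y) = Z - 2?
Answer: -377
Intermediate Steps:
f(W, M) = 2*M/W (f(W, M) = 2*(M/W) = 2*M/W)
x(Z, y) = -2 + Z
R = 128 (R = -7 + (-79 - 1*(-214)) = -7 + (-79 + 214) = -7 + 135 = 128)
Q(s, C) = 0 (Q(s, C) = -(6 - 2*3)/7 = -(6 - 6)/7 = -⅐*0 = 0)
((-122 - 127) + Q(x(4, -1), f(2, 2))) - R = ((-122 - 127) + 0) - 1*128 = (-249 + 0) - 128 = -249 - 128 = -377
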